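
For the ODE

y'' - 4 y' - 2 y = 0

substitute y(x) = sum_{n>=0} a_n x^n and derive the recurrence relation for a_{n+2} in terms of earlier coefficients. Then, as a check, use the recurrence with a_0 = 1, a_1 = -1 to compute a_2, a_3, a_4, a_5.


Substitute y = sum_n a_n x^n.
y''(x) has coefficient (n+2)(n+1) a_{n+2} at x^n;
-4 y'(x) has coefficient -4 (n+1) a_{n+1} at x^n;
-2 y(x) has coefficient -2 a_n at x^n.
Matching x^n: (n+2)(n+1) a_{n+2} - 4 (n+1) a_{n+1} - 2 a_n = 0.
Thus a_{n+2} = [4 (n+1) a_{n+1} + 2 a_n] / ((n+1)(n+2)).

Check with a_0 = 1, a_1 = -1 (apply the recurrence for n = 0, 1, 2, 3): a_0 = 1, a_1 = -1, a_2 = -1, a_3 = -5/3, a_4 = -11/6, a_5 = -49/30.

a_(n+2) = [4 (n+1) a_(n+1) + 2 a_n] / ((n+1)(n+2)); check: a_0 = 1, a_1 = -1, a_2 = -1, a_3 = -5/3, a_4 = -11/6, a_5 = -49/30


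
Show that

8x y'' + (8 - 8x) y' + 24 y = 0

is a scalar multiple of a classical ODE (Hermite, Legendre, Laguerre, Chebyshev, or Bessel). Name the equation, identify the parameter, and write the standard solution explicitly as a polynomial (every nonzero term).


All three coefficients share the factor 8; dividing through by 8 gives  x y'' + (1 - x) y' + 3 y = 0.
This matches the Laguerre equation x y'' + (1 - x) y' + n y = 0 with n = 3; the polynomial solution is L_3(x).
With y = sum_k a_k x^k, matching x^k gives (k+1)k a_{k+1} + (k+1) a_{k+1} - k a_k + n a_k = 0, i.e. (k+1)^2 a_{k+1} = (k - n) a_k = (k - 3) a_k. The right side vanishes at k = 3, so the series terminates at degree 3.
Standard normalization L_n(0) = 1 gives a_0 = 1. Work upward with a_{k+1} = (k - 3) a_k / (k+1)^2:
  a_1 = (0 - 3)(1) / 1^2 = -3/1 = -3
  a_2 = (1 - 3)(-3) / 2^2 = 6/4 = 3/2
  a_3 = (2 - 3)(3/2) / 3^2 = (-3/2)/9 = -1/6
Hence L_3(x) = -x^3/6 + 3 x^2/2 - 3 x + 1.

L_3(x); series = -x^3/6 + 3 x^2/2 - 3 x + 1


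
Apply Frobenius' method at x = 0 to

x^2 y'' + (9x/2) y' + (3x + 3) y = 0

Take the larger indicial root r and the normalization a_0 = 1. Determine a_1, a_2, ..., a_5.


Write in Frobenius form y'' + (p(x)/x) y' + (q(x)/x^2) y = 0:
  p(x) = 9/2,  q(x) = 3x + 3.
Indicial equation: r(r-1) + (9/2) r + (3) = 0 -> roots r_1 = -3/2, r_2 = -2.
Take r = r_1 = -3/2. Let y(x) = x^r sum_{n>=0} a_n x^n with a_0 = 1.
Substitute y = x^r sum a_n x^n and match x^{r+n}. The recurrence is
  D(n) a_n + 3 a_{n-1} = 0,  where D(n) = (r+n)(r+n-1) + (9/2)(r+n) + (3).
  a_n = -3 / D(n) * a_{n-1}.
Since the indicial polynomial factors as (r - r_1)(r - r_2), D(n) = (r_1 + n - r_1)(r_1 + n - r_2) = n(n + 1/2).
Evaluating step by step (a_0 = 1):
  n = 1: D(1) = 1(1 + 1/2) = 3/2; numerator = -3(1) = -3; a_1 = (-3)/(3/2) = -2
  n = 2: D(2) = 2(2 + 1/2) = 5; numerator = -3(-2) = 6; a_2 = (6)/(5) = 6/5
  n = 3: D(3) = 3(3 + 1/2) = 21/2; numerator = -3(6/5) = -18/5; a_3 = (-18/5)/(21/2) = -12/35
  n = 4: D(4) = 4(4 + 1/2) = 18; numerator = -3(-12/35) = 36/35; a_4 = (36/35)/(18) = 2/35
  n = 5: D(5) = 5(5 + 1/2) = 55/2; numerator = -3(2/35) = -6/35; a_5 = (-6/35)/(55/2) = -12/1925

r = -3/2; a_0 = 1; a_1 = -2; a_2 = 6/5; a_3 = -12/35; a_4 = 2/35; a_5 = -12/1925


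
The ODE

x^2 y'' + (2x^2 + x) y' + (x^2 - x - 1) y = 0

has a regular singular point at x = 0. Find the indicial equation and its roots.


Divide by x^2 to reach normal form y'' + P_1(x) y' + P_2(x) y = 0 with P_1(x) = 2 + 1/x and P_2(x) = 1 - 1/x - 1/x^2.
x = 0 is a singular point because the y'-coefficient 2 + 1/x has a pole at x = 0 and the y-coefficient 1 - 1/x - 1/x^2 has a pole at x = 0.
It is a regular singular point because x P_1(x) = p(x) = 2x + 1 and x^2 P_2(x) = q(x) = x^2 - x - 1 are polynomials, hence analytic at x = 0.
p(0) = 1,  q(0) = -1.
Indicial equation: r(r-1) + p(0) r + q(0) = 0, i.e. r^2 + (p(0) - 1) r + q(0) = 0, i.e. r^2 - 1 = 0.
Discriminant: (0)^2 - 4(-1) = 4, so r = (0 ± 2)/2.
Solving: r_1 = 1, r_2 = -1.

indicial: r^2 - 1 = 0; roots r_1 = 1, r_2 = -1


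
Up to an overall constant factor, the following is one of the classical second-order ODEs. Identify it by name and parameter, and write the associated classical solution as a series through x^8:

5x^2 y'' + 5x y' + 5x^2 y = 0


All three coefficients share the factor 5; dividing through by 5 gives  x^2 y'' + x y' + x^2 y = 0.
This matches the Bessel equation x^2 y'' + x y' + (x^2 - nu^2) y = 0 with nu^2 = 0, so nu = 0; the solution bounded at x = 0 is J_0(x).
Frobenius at x = 0: indicial roots ±nu; for r = nu the recurrence k(k + 2nu) c_k = -c_{k-2} gives the standard series J_nu(x) = sum_{k>=0} (-1)^k / (k! (k+nu)!) (x/2)^(2k+nu). Evaluate the first 5 terms:
  k = 0: (-1)^0 / (0! * 0! * 2^0) x^0 = 1/(1*1*1) x^0 = (1) x^0
  k = 1: (-1)^1 / (1! * 1! * 2^2) x^2 = -1/(1*1*4) x^2 = (-1/4) x^2
  k = 2: (-1)^2 / (2! * 2! * 2^4) x^4 = 1/(2*2*16) x^4 = (1/64) x^4
  k = 3: (-1)^3 / (3! * 3! * 2^6) x^6 = -1/(6*6*64) x^6 = (-1/2304) x^6
  k = 4: (-1)^4 / (4! * 4! * 2^8) x^8 = 1/(24*24*256) x^8 = (1/147456) x^8
Hence J_0(x) = x^8/147456 - x^6/2304 + x^4/64 - x^2/4 + 1 + ....

J_0(x); series = x^8/147456 - x^6/2304 + x^4/64 - x^2/4 + 1


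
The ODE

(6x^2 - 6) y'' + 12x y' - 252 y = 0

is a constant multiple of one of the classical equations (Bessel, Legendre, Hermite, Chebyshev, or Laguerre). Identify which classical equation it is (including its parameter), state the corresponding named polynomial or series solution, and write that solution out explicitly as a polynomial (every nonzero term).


All three coefficients share the factor -6; dividing through by -6 gives  (1 - x^2) y'' - 2x y' + 42 y = 0.
This matches the Legendre equation (1 - x^2) y'' - 2x y' + n(n+1) y = 0 (note the -2x y' term) with n(n+1) = 42, so n = 6; the polynomial solution is P_6(x).
With y = sum_k a_k x^k, matching x^k gives (k+2)(k+1) a_{k+2} = [k(k+1) - n(n+1)] a_k = (k - 6)(k + 7) a_k. The right side vanishes at k = 6, so the series with the parity of 6 terminates at degree 6.
Standard normalization (P_n(1) = 1): leading coefficient (2n)!/(2^n (n!)^2) = 479001600/(64*518400) = 231/16, so a_6 = 231/16. Work downward with a_k = (k+1)(k+2) a_{k+2} / ((k - 6)(k + 7)):
  a_4 = (5)(6)(231/16) / ((4 - 6)(4 + 7)) = (3465/8)/(-22) = -315/16
  a_2 = (3)(4)(-315/16) / ((2 - 6)(2 + 7)) = (-945/4)/(-36) = 105/16
  a_0 = (1)(2)(105/16) / ((0 - 6)(0 + 7)) = (105/8)/(-42) = -5/16
Hence P_6(x) = 231 x^6/16 - 315 x^4/16 + 105 x^2/16 - 5/16.

P_6(x); series = 231 x^6/16 - 315 x^4/16 + 105 x^2/16 - 5/16


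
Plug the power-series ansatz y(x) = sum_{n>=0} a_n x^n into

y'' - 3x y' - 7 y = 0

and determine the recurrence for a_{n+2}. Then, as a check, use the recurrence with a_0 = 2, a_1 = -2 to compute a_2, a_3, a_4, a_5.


Substitute y = sum_n a_n x^n.
y''(x) has coefficient (n+2)(n+1) a_{n+2} at x^n;
-3 x y'(x) has coefficient -3 n a_n at x^n (shift);
-7 y(x) has coefficient -7 a_n at x^n.
Matching x^n: (n+2)(n+1) a_{n+2} + (-3n - 7) a_n = 0.
Thus a_{n+2} = (3n + 7) / ((n+1)(n+2)) * a_n.

Check with a_0 = 2, a_1 = -2 (apply the recurrence for n = 0, 1, 2, 3): a_0 = 2, a_1 = -2, a_2 = 7, a_3 = -10/3, a_4 = 91/12, a_5 = -8/3.

a_(n+2) = (3n + 7) / ((n+1)(n+2)) * a_n; check: a_0 = 2, a_1 = -2, a_2 = 7, a_3 = -10/3, a_4 = 91/12, a_5 = -8/3


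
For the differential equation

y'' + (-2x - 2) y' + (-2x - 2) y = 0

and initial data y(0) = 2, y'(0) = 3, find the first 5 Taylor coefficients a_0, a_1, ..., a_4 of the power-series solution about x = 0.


Ansatz: y(x) = sum_{n>=0} a_n x^n, so y'(x) = sum_{n>=1} n a_n x^(n-1) and y''(x) = sum_{n>=2} n(n-1) a_n x^(n-2).
Substitute into P(x) y'' + Q(x) y' + R(x) y = 0 with P(x) = 1, Q(x) = -2x - 2, R(x) = -2x - 2, and match powers of x.
Initial conditions: a_0 = 2, a_1 = 3.
Setting the coefficient of each power of x to zero and solving order by order (substituting the coefficients already found):
  x^0: 2 a_2 - 2 a_1 - 2 a_0 = 0  ->  2 a_2 = 2 a_1 + 2 a_0 = 10  ->  a_2 = 5
  x^1: 6 a_3 - 4 a_2 - 4 a_1 - 2 a_0 = 0  ->  6 a_3 = 4 a_2 + 4 a_1 + 2 a_0 = 36  ->  a_3 = 6
  x^2: 12 a_4 - 6 a_3 - 6 a_2 - 2 a_1 = 0  ->  12 a_4 = 6 a_3 + 6 a_2 + 2 a_1 = 72  ->  a_4 = 6
Truncated series: y(x) = 2 + 3 x + 5 x^2 + 6 x^3 + 6 x^4 + O(x^5).

a_0 = 2; a_1 = 3; a_2 = 5; a_3 = 6; a_4 = 6


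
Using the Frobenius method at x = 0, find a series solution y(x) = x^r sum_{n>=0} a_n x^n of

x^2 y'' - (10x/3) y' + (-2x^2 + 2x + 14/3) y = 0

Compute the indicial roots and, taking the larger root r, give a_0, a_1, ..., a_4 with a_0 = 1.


Write in Frobenius form y'' + (p(x)/x) y' + (q(x)/x^2) y = 0:
  p(x) = -10/3,  q(x) = -2x^2 + 2x + 14/3.
Indicial equation: r(r-1) + (-10/3) r + (14/3) = 0 -> roots r_1 = 7/3, r_2 = 2.
Take r = r_1 = 7/3. Let y(x) = x^r sum_{n>=0} a_n x^n with a_0 = 1.
Substitute y = x^r sum a_n x^n and match x^{r+n}. The recurrence is
  D(n) a_n + 2 a_{n-1} - 2 a_{n-2} = 0,  where D(n) = (r+n)(r+n-1) + (-10/3)(r+n) + (14/3).
  a_n = [-2 a_{n-1} + 2 a_{n-2}] / D(n).
Since the indicial polynomial factors as (r - r_1)(r - r_2), D(n) = (r_1 + n - r_1)(r_1 + n - r_2) = n(n + 1/3).
Evaluating step by step (a_0 = 1):
  n = 1: D(1) = 1(1 + 1/3) = 4/3; numerator = -2(1) = -2; a_1 = (-2)/(4/3) = -3/2
  n = 2: D(2) = 2(2 + 1/3) = 14/3; numerator = -2(-3/2) + 2(1) = 5; a_2 = (5)/(14/3) = 15/14
  n = 3: D(3) = 3(3 + 1/3) = 10; numerator = -2(15/14) + 2(-3/2) = -36/7; a_3 = (-36/7)/(10) = -18/35
  n = 4: D(4) = 4(4 + 1/3) = 52/3; numerator = -2(-18/35) + 2(15/14) = 111/35; a_4 = (111/35)/(52/3) = 333/1820

r = 7/3; a_0 = 1; a_1 = -3/2; a_2 = 15/14; a_3 = -18/35; a_4 = 333/1820


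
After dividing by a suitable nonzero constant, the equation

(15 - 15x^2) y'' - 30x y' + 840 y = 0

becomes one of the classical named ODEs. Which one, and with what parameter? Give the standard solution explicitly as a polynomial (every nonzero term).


All three coefficients share the factor 15; dividing through by 15 gives  (1 - x^2) y'' - 2x y' + 56 y = 0.
This matches the Legendre equation (1 - x^2) y'' - 2x y' + n(n+1) y = 0 (note the -2x y' term) with n(n+1) = 56, so n = 7; the polynomial solution is P_7(x).
With y = sum_k a_k x^k, matching x^k gives (k+2)(k+1) a_{k+2} = [k(k+1) - n(n+1)] a_k = (k - 7)(k + 8) a_k. The right side vanishes at k = 7, so the series with the parity of 7 terminates at degree 7.
Standard normalization (P_n(1) = 1): leading coefficient (2n)!/(2^n (n!)^2) = 87178291200/(128*25401600) = 429/16, so a_7 = 429/16. Work downward with a_k = (k+1)(k+2) a_{k+2} / ((k - 7)(k + 8)):
  a_5 = (6)(7)(429/16) / ((5 - 7)(5 + 8)) = (9009/8)/(-26) = -693/16
  a_3 = (4)(5)(-693/16) / ((3 - 7)(3 + 8)) = (-3465/4)/(-44) = 315/16
  a_1 = (2)(3)(315/16) / ((1 - 7)(1 + 8)) = (945/8)/(-54) = -35/16
Hence P_7(x) = 429 x^7/16 - 693 x^5/16 + 315 x^3/16 - 35 x/16.

P_7(x); series = 429 x^7/16 - 693 x^5/16 + 315 x^3/16 - 35 x/16


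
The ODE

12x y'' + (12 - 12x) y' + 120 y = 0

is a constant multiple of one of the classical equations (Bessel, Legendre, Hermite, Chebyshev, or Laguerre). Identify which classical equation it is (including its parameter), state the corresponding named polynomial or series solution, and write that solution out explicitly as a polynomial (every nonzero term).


All three coefficients share the factor 12; dividing through by 12 gives  x y'' + (1 - x) y' + 10 y = 0.
This matches the Laguerre equation x y'' + (1 - x) y' + n y = 0 with n = 10; the polynomial solution is L_10(x).
With y = sum_k a_k x^k, matching x^k gives (k+1)k a_{k+1} + (k+1) a_{k+1} - k a_k + n a_k = 0, i.e. (k+1)^2 a_{k+1} = (k - n) a_k = (k - 10) a_k. The right side vanishes at k = 10, so the series terminates at degree 10.
Standard normalization L_n(0) = 1 gives a_0 = 1. Work upward with a_{k+1} = (k - 10) a_k / (k+1)^2:
  a_1 = (0 - 10)(1) / 1^2 = -10/1 = -10
  a_2 = (1 - 10)(-10) / 2^2 = 90/4 = 45/2
  a_3 = (2 - 10)(45/2) / 3^2 = -180/9 = -20
  a_4 = (3 - 10)(-20) / 4^2 = 140/16 = 35/4
  a_5 = (4 - 10)(35/4) / 5^2 = (-105/2)/25 = -21/10
  a_6 = (5 - 10)(-21/10) / 6^2 = (21/2)/36 = 7/24
  a_7 = (6 - 10)(7/24) / 7^2 = (-7/6)/49 = -1/42
  a_8 = (7 - 10)(-1/42) / 8^2 = (1/14)/64 = 1/896
  a_9 = (8 - 10)(1/896) / 9^2 = (-1/448)/81 = -1/36288
  a_10 = (9 - 10)(-1/36288) / 10^2 = (1/36288)/100 = 1/3628800
Hence L_10(x) = x^10/3628800 - x^9/36288 + x^8/896 - x^7/42 + 7 x^6/24 - 21 x^5/10 + 35 x^4/4 - 20 x^3 + 45 x^2/2 - 10 x + 1.

L_10(x); series = x^10/3628800 - x^9/36288 + x^8/896 - x^7/42 + 7 x^6/24 - 21 x^5/10 + 35 x^4/4 - 20 x^3 + 45 x^2/2 - 10 x + 1


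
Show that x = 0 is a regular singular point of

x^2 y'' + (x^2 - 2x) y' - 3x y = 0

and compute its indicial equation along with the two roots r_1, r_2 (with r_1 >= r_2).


Divide by x^2 to reach normal form y'' + P_1(x) y' + P_2(x) y = 0 with P_1(x) = 1 - 2/x and P_2(x) = -3/x.
x = 0 is a singular point because the y'-coefficient 1 - 2/x has a pole at x = 0 and the y-coefficient -3/x has a pole at x = 0.
It is a regular singular point because x P_1(x) = p(x) = x - 2 and x^2 P_2(x) = q(x) = -3x are polynomials, hence analytic at x = 0.
p(0) = -2,  q(0) = 0.
Indicial equation: r(r-1) + p(0) r + q(0) = 0, i.e. r^2 + (p(0) - 1) r + q(0) = 0, i.e. r^2 - 3 r = 0.
Discriminant: (-3)^2 - 4(0) = 9, so r = (3 ± 3)/2.
Solving: r_1 = 3, r_2 = 0.

indicial: r^2 - 3 r = 0; roots r_1 = 3, r_2 = 0


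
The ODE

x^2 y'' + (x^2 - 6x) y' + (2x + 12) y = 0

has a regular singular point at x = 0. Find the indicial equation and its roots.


Divide by x^2 to reach normal form y'' + P_1(x) y' + P_2(x) y = 0 with P_1(x) = 1 - 6/x and P_2(x) = 2/x + 12/x^2.
x = 0 is a singular point because the y'-coefficient 1 - 6/x has a pole at x = 0 and the y-coefficient 2/x + 12/x^2 has a pole at x = 0.
It is a regular singular point because x P_1(x) = p(x) = x - 6 and x^2 P_2(x) = q(x) = 2x + 12 are polynomials, hence analytic at x = 0.
p(0) = -6,  q(0) = 12.
Indicial equation: r(r-1) + p(0) r + q(0) = 0, i.e. r^2 + (p(0) - 1) r + q(0) = 0, i.e. r^2 - 7 r + 12 = 0.
Discriminant: (-7)^2 - 4(12) = 1, so r = (7 ± 1)/2.
Solving: r_1 = 4, r_2 = 3.

indicial: r^2 - 7 r + 12 = 0; roots r_1 = 4, r_2 = 3


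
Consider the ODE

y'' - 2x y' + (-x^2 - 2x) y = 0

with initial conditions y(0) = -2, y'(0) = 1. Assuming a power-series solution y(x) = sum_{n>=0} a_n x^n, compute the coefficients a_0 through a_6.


Ansatz: y(x) = sum_{n>=0} a_n x^n, so y'(x) = sum_{n>=1} n a_n x^(n-1) and y''(x) = sum_{n>=2} n(n-1) a_n x^(n-2).
Substitute into P(x) y'' + Q(x) y' + R(x) y = 0 with P(x) = 1, Q(x) = -2x, R(x) = -x^2 - 2x, and match powers of x.
Initial conditions: a_0 = -2, a_1 = 1.
Setting the coefficient of each power of x to zero and solving order by order (substituting the coefficients already found):
  x^0: 2 a_2 = 0  ->  a_2 = 0
  x^1: 6 a_3 - 2 a_1 - 2 a_0 = 0  ->  6 a_3 = 2 a_1 + 2 a_0 = -2  ->  a_3 = -1/3
  x^2: 12 a_4 - 4 a_2 - 2 a_1 - a_0 = 0  ->  12 a_4 = 4 a_2 + 2 a_1 + a_0 = 0  ->  a_4 = 0
  x^3: 20 a_5 - 6 a_3 - 2 a_2 - a_1 = 0  ->  20 a_5 = 6 a_3 + 2 a_2 + a_1 = -1  ->  a_5 = -1/20
  x^4: 30 a_6 - 8 a_4 - 2 a_3 - a_2 = 0  ->  30 a_6 = 8 a_4 + 2 a_3 + a_2 = -2/3  ->  a_6 = -1/45
Truncated series: y(x) = -2 + x - (1/3) x^3 - (1/20) x^5 - (1/45) x^6 + O(x^7).

a_0 = -2; a_1 = 1; a_2 = 0; a_3 = -1/3; a_4 = 0; a_5 = -1/20; a_6 = -1/45


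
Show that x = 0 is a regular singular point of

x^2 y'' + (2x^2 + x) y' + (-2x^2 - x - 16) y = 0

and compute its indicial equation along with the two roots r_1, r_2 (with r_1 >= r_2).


Divide by x^2 to reach normal form y'' + P_1(x) y' + P_2(x) y = 0 with P_1(x) = 2 + 1/x and P_2(x) = -2 - 1/x - 16/x^2.
x = 0 is a singular point because the y'-coefficient 2 + 1/x has a pole at x = 0 and the y-coefficient -2 - 1/x - 16/x^2 has a pole at x = 0.
It is a regular singular point because x P_1(x) = p(x) = 2x + 1 and x^2 P_2(x) = q(x) = -2x^2 - x - 16 are polynomials, hence analytic at x = 0.
p(0) = 1,  q(0) = -16.
Indicial equation: r(r-1) + p(0) r + q(0) = 0, i.e. r^2 + (p(0) - 1) r + q(0) = 0, i.e. r^2 - 16 = 0.
Discriminant: (0)^2 - 4(-16) = 64, so r = (0 ± 8)/2.
Solving: r_1 = 4, r_2 = -4.

indicial: r^2 - 16 = 0; roots r_1 = 4, r_2 = -4


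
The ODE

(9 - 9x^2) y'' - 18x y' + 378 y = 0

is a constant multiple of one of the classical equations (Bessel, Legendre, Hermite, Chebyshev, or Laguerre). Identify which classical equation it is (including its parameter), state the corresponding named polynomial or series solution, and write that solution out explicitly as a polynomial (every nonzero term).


All three coefficients share the factor 9; dividing through by 9 gives  (1 - x^2) y'' - 2x y' + 42 y = 0.
This matches the Legendre equation (1 - x^2) y'' - 2x y' + n(n+1) y = 0 (note the -2x y' term) with n(n+1) = 42, so n = 6; the polynomial solution is P_6(x).
With y = sum_k a_k x^k, matching x^k gives (k+2)(k+1) a_{k+2} = [k(k+1) - n(n+1)] a_k = (k - 6)(k + 7) a_k. The right side vanishes at k = 6, so the series with the parity of 6 terminates at degree 6.
Standard normalization (P_n(1) = 1): leading coefficient (2n)!/(2^n (n!)^2) = 479001600/(64*518400) = 231/16, so a_6 = 231/16. Work downward with a_k = (k+1)(k+2) a_{k+2} / ((k - 6)(k + 7)):
  a_4 = (5)(6)(231/16) / ((4 - 6)(4 + 7)) = (3465/8)/(-22) = -315/16
  a_2 = (3)(4)(-315/16) / ((2 - 6)(2 + 7)) = (-945/4)/(-36) = 105/16
  a_0 = (1)(2)(105/16) / ((0 - 6)(0 + 7)) = (105/8)/(-42) = -5/16
Hence P_6(x) = 231 x^6/16 - 315 x^4/16 + 105 x^2/16 - 5/16.

P_6(x); series = 231 x^6/16 - 315 x^4/16 + 105 x^2/16 - 5/16


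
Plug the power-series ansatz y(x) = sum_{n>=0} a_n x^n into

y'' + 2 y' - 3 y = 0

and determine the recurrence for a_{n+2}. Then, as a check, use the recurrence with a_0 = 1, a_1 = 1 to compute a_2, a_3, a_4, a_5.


Substitute y = sum_n a_n x^n.
y''(x) has coefficient (n+2)(n+1) a_{n+2} at x^n;
2 y'(x) has coefficient 2 (n+1) a_{n+1} at x^n;
-3 y(x) has coefficient -3 a_n at x^n.
Matching x^n: (n+2)(n+1) a_{n+2} + 2 (n+1) a_{n+1} - 3 a_n = 0.
Thus a_{n+2} = [-2 (n+1) a_{n+1} + 3 a_n] / ((n+1)(n+2)).

Check with a_0 = 1, a_1 = 1 (apply the recurrence for n = 0, 1, 2, 3): a_0 = 1, a_1 = 1, a_2 = 1/2, a_3 = 1/6, a_4 = 1/24, a_5 = 1/120.

a_(n+2) = [-2 (n+1) a_(n+1) + 3 a_n] / ((n+1)(n+2)); check: a_0 = 1, a_1 = 1, a_2 = 1/2, a_3 = 1/6, a_4 = 1/24, a_5 = 1/120


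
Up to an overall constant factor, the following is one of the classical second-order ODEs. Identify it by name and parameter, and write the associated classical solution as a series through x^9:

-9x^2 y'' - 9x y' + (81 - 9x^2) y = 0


All three coefficients share the factor -9; dividing through by -9 gives  x^2 y'' + x y' + (x^2 - 9) y = 0.
This matches the Bessel equation x^2 y'' + x y' + (x^2 - nu^2) y = 0 with nu^2 = 9, so nu = 3; the solution bounded at x = 0 is J_3(x).
Frobenius at x = 0: indicial roots ±nu; for r = nu the recurrence k(k + 2nu) c_k = -c_{k-2} gives the standard series J_nu(x) = sum_{k>=0} (-1)^k / (k! (k+nu)!) (x/2)^(2k+nu). Evaluate the first 4 terms:
  k = 0: (-1)^0 / (0! * 3! * 2^3) x^3 = 1/(1*6*8) x^3 = (1/48) x^3
  k = 1: (-1)^1 / (1! * 4! * 2^5) x^5 = -1/(1*24*32) x^5 = (-1/768) x^5
  k = 2: (-1)^2 / (2! * 5! * 2^7) x^7 = 1/(2*120*128) x^7 = (1/30720) x^7
  k = 3: (-1)^3 / (3! * 6! * 2^9) x^9 = -1/(6*720*512) x^9 = (-1/2211840) x^9
Hence J_3(x) = -x^9/2211840 + x^7/30720 - x^5/768 + x^3/48 + ....

J_3(x); series = -x^9/2211840 + x^7/30720 - x^5/768 + x^3/48


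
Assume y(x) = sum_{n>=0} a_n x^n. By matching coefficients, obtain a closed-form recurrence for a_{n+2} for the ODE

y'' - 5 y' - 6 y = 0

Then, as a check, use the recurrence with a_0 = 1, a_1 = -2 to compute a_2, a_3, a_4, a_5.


Substitute y = sum_n a_n x^n.
y''(x) has coefficient (n+2)(n+1) a_{n+2} at x^n;
-5 y'(x) has coefficient -5 (n+1) a_{n+1} at x^n;
-6 y(x) has coefficient -6 a_n at x^n.
Matching x^n: (n+2)(n+1) a_{n+2} - 5 (n+1) a_{n+1} - 6 a_n = 0.
Thus a_{n+2} = [5 (n+1) a_{n+1} + 6 a_n] / ((n+1)(n+2)).

Check with a_0 = 1, a_1 = -2 (apply the recurrence for n = 0, 1, 2, 3): a_0 = 1, a_1 = -2, a_2 = -2, a_3 = -16/3, a_4 = -23/3, a_5 = -139/15.

a_(n+2) = [5 (n+1) a_(n+1) + 6 a_n] / ((n+1)(n+2)); check: a_0 = 1, a_1 = -2, a_2 = -2, a_3 = -16/3, a_4 = -23/3, a_5 = -139/15


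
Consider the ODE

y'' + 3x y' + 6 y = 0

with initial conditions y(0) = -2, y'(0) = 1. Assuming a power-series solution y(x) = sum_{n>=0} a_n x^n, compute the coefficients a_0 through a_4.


Ansatz: y(x) = sum_{n>=0} a_n x^n, so y'(x) = sum_{n>=1} n a_n x^(n-1) and y''(x) = sum_{n>=2} n(n-1) a_n x^(n-2).
Substitute into P(x) y'' + Q(x) y' + R(x) y = 0 with P(x) = 1, Q(x) = 3x, R(x) = 6, and match powers of x.
Initial conditions: a_0 = -2, a_1 = 1.
Setting the coefficient of each power of x to zero and solving order by order (substituting the coefficients already found):
  x^0: 2 a_2 + 6 a_0 = 0  ->  2 a_2 = -6 a_0 = 12  ->  a_2 = 6
  x^1: 6 a_3 + 9 a_1 = 0  ->  6 a_3 = -9 a_1 = -9  ->  a_3 = -3/2
  x^2: 12 a_4 + 12 a_2 = 0  ->  12 a_4 = -12 a_2 = -72  ->  a_4 = -6
Truncated series: y(x) = -2 + x + 6 x^2 - (3/2) x^3 - 6 x^4 + O(x^5).

a_0 = -2; a_1 = 1; a_2 = 6; a_3 = -3/2; a_4 = -6


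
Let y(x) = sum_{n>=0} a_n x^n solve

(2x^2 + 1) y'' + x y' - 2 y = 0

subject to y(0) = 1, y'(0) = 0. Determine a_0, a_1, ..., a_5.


Ansatz: y(x) = sum_{n>=0} a_n x^n, so y'(x) = sum_{n>=1} n a_n x^(n-1) and y''(x) = sum_{n>=2} n(n-1) a_n x^(n-2).
Substitute into P(x) y'' + Q(x) y' + R(x) y = 0 with P(x) = 2x^2 + 1, Q(x) = x, R(x) = -2, and match powers of x.
Initial conditions: a_0 = 1, a_1 = 0.
Setting the coefficient of each power of x to zero and solving order by order (substituting the coefficients already found):
  x^0: 2 a_2 - 2 a_0 = 0  ->  2 a_2 = 2 a_0 = 2  ->  a_2 = 1
  x^1: 6 a_3 - a_1 = 0  ->  6 a_3 = a_1 = 0  ->  a_3 = 0
  x^2: 12 a_4 + 4 a_2 = 0  ->  12 a_4 = -4 a_2 = -4  ->  a_4 = -1/3
  x^3: 20 a_5 + 13 a_3 = 0  ->  20 a_5 = -13 a_3 = 0  ->  a_5 = 0
Truncated series: y(x) = 1 + x^2 - (1/3) x^4 + O(x^6).

a_0 = 1; a_1 = 0; a_2 = 1; a_3 = 0; a_4 = -1/3; a_5 = 0


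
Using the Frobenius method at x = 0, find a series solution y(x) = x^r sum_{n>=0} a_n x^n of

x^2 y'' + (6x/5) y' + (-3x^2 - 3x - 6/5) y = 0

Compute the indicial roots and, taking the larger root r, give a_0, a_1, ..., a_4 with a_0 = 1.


Write in Frobenius form y'' + (p(x)/x) y' + (q(x)/x^2) y = 0:
  p(x) = 6/5,  q(x) = -3x^2 - 3x - 6/5.
Indicial equation: r(r-1) + (6/5) r + (-6/5) = 0 -> roots r_1 = 1, r_2 = -6/5.
Take r = r_1 = 1. Let y(x) = x^r sum_{n>=0} a_n x^n with a_0 = 1.
Substitute y = x^r sum a_n x^n and match x^{r+n}. The recurrence is
  D(n) a_n - 3 a_{n-1} - 3 a_{n-2} = 0,  where D(n) = (r+n)(r+n-1) + (6/5)(r+n) + (-6/5).
  a_n = [3 a_{n-1} + 3 a_{n-2}] / D(n).
Since the indicial polynomial factors as (r - r_1)(r - r_2), D(n) = (r_1 + n - r_1)(r_1 + n - r_2) = n(n + 11/5).
Evaluating step by step (a_0 = 1):
  n = 1: D(1) = 1(1 + 11/5) = 16/5; numerator = 3(1) = 3; a_1 = (3)/(16/5) = 15/16
  n = 2: D(2) = 2(2 + 11/5) = 42/5; numerator = 3(15/16) + 3(1) = 93/16; a_2 = (93/16)/(42/5) = 155/224
  n = 3: D(3) = 3(3 + 11/5) = 78/5; numerator = 3(155/224) + 3(15/16) = 1095/224; a_3 = (1095/224)/(78/5) = 1825/5824
  n = 4: D(4) = 4(4 + 11/5) = 124/5; numerator = 3(1825/5824) + 3(155/224) = 17565/5824; a_4 = (17565/5824)/(124/5) = 87825/722176

r = 1; a_0 = 1; a_1 = 15/16; a_2 = 155/224; a_3 = 1825/5824; a_4 = 87825/722176


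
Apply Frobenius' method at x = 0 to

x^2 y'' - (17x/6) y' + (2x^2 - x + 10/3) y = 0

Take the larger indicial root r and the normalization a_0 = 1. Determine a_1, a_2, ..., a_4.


Write in Frobenius form y'' + (p(x)/x) y' + (q(x)/x^2) y = 0:
  p(x) = -17/6,  q(x) = 2x^2 - x + 10/3.
Indicial equation: r(r-1) + (-17/6) r + (10/3) = 0 -> roots r_1 = 5/2, r_2 = 4/3.
Take r = r_1 = 5/2. Let y(x) = x^r sum_{n>=0} a_n x^n with a_0 = 1.
Substitute y = x^r sum a_n x^n and match x^{r+n}. The recurrence is
  D(n) a_n - 1 a_{n-1} + 2 a_{n-2} = 0,  where D(n) = (r+n)(r+n-1) + (-17/6)(r+n) + (10/3).
  a_n = [1 a_{n-1} - 2 a_{n-2}] / D(n).
Since the indicial polynomial factors as (r - r_1)(r - r_2), D(n) = (r_1 + n - r_1)(r_1 + n - r_2) = n(n + 7/6).
Evaluating step by step (a_0 = 1):
  n = 1: D(1) = 1(1 + 7/6) = 13/6; numerator = 1(1) = 1; a_1 = (1)/(13/6) = 6/13
  n = 2: D(2) = 2(2 + 7/6) = 19/3; numerator = 1(6/13) - 2(1) = -20/13; a_2 = (-20/13)/(19/3) = -60/247
  n = 3: D(3) = 3(3 + 7/6) = 25/2; numerator = 1(-60/247) - 2(6/13) = -288/247; a_3 = (-288/247)/(25/2) = -576/6175
  n = 4: D(4) = 4(4 + 7/6) = 62/3; numerator = 1(-576/6175) - 2(-60/247) = 2424/6175; a_4 = (2424/6175)/(62/3) = 3636/191425

r = 5/2; a_0 = 1; a_1 = 6/13; a_2 = -60/247; a_3 = -576/6175; a_4 = 3636/191425


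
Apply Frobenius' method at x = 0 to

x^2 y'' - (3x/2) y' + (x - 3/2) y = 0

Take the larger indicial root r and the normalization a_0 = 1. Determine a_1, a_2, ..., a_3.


Write in Frobenius form y'' + (p(x)/x) y' + (q(x)/x^2) y = 0:
  p(x) = -3/2,  q(x) = x - 3/2.
Indicial equation: r(r-1) + (-3/2) r + (-3/2) = 0 -> roots r_1 = 3, r_2 = -1/2.
Take r = r_1 = 3. Let y(x) = x^r sum_{n>=0} a_n x^n with a_0 = 1.
Substitute y = x^r sum a_n x^n and match x^{r+n}. The recurrence is
  D(n) a_n + 1 a_{n-1} = 0,  where D(n) = (r+n)(r+n-1) + (-3/2)(r+n) + (-3/2).
  a_n = -1 / D(n) * a_{n-1}.
Since the indicial polynomial factors as (r - r_1)(r - r_2), D(n) = (r_1 + n - r_1)(r_1 + n - r_2) = n(n + 7/2).
Evaluating step by step (a_0 = 1):
  n = 1: D(1) = 1(1 + 7/2) = 9/2; numerator = -1(1) = -1; a_1 = (-1)/(9/2) = -2/9
  n = 2: D(2) = 2(2 + 7/2) = 11; numerator = -1(-2/9) = 2/9; a_2 = (2/9)/(11) = 2/99
  n = 3: D(3) = 3(3 + 7/2) = 39/2; numerator = -1(2/99) = -2/99; a_3 = (-2/99)/(39/2) = -4/3861

r = 3; a_0 = 1; a_1 = -2/9; a_2 = 2/99; a_3 = -4/3861


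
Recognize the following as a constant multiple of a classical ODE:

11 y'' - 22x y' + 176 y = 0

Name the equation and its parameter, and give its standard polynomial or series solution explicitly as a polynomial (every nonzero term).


All three coefficients share the factor 11; dividing through by 11 gives  y'' - 2x y' + 16 y = 0.
This matches the Hermite equation y'' - 2x y' + 2n y = 0 with 2n = 16, so n = 8; the polynomial solution is H_8(x).
With y = sum_k a_k x^k, matching x^k gives (k+2)(k+1) a_{k+2} = 2(k - n) a_k = 2(k - 8) a_k. The right side vanishes at k = 8, so the series with the parity of 8 terminates at degree 8.
Standard normalization: leading coefficient of H_n is 2^n, so a_8 = 2^8 = 256. Work downward with a_k = (k+1)(k+2) a_{k+2} / (2(k - n)):
  a_6 = (7)(8)(256) / (2(6 - 8)) = 14336/(-4) = -3584
  a_4 = (5)(6)(-3584) / (2(4 - 8)) = -107520/(-8) = 13440
  a_2 = (3)(4)(13440) / (2(2 - 8)) = 161280/(-12) = -13440
  a_0 = (1)(2)(-13440) / (2(0 - 8)) = -26880/(-16) = 1680
Hence H_8(x) = 256 x^8 - 3584 x^6 + 13440 x^4 - 13440 x^2 + 1680.

H_8(x); series = 256 x^8 - 3584 x^6 + 13440 x^4 - 13440 x^2 + 1680


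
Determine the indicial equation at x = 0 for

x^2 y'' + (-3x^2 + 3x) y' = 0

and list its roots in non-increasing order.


Divide by x^2 to reach normal form y'' + P_1(x) y' + P_2(x) y = 0 with P_1(x) = -3 + 3/x and P_2(x) = 0.
x = 0 is a singular point because the y'-coefficient -3 + 3/x has a pole at x = 0.
It is a regular singular point because x P_1(x) = p(x) = 3 - 3x and x^2 P_2(x) = q(x) = 0 are polynomials, hence analytic at x = 0.
p(0) = 3,  q(0) = 0.
Indicial equation: r(r-1) + p(0) r + q(0) = 0, i.e. r^2 + (p(0) - 1) r + q(0) = 0, i.e. r^2 + 2 r = 0.
Discriminant: (2)^2 - 4(0) = 4, so r = (-2 ± 2)/2.
Solving: r_1 = 0, r_2 = -2.

indicial: r^2 + 2 r = 0; roots r_1 = 0, r_2 = -2


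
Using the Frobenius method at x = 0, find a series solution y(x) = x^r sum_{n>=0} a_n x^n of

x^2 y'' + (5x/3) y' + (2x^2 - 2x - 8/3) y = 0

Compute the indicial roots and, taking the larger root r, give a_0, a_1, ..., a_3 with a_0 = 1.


Write in Frobenius form y'' + (p(x)/x) y' + (q(x)/x^2) y = 0:
  p(x) = 5/3,  q(x) = 2x^2 - 2x - 8/3.
Indicial equation: r(r-1) + (5/3) r + (-8/3) = 0 -> roots r_1 = 4/3, r_2 = -2.
Take r = r_1 = 4/3. Let y(x) = x^r sum_{n>=0} a_n x^n with a_0 = 1.
Substitute y = x^r sum a_n x^n and match x^{r+n}. The recurrence is
  D(n) a_n - 2 a_{n-1} + 2 a_{n-2} = 0,  where D(n) = (r+n)(r+n-1) + (5/3)(r+n) + (-8/3).
  a_n = [2 a_{n-1} - 2 a_{n-2}] / D(n).
Since the indicial polynomial factors as (r - r_1)(r - r_2), D(n) = (r_1 + n - r_1)(r_1 + n - r_2) = n(n + 10/3).
Evaluating step by step (a_0 = 1):
  n = 1: D(1) = 1(1 + 10/3) = 13/3; numerator = 2(1) = 2; a_1 = (2)/(13/3) = 6/13
  n = 2: D(2) = 2(2 + 10/3) = 32/3; numerator = 2(6/13) - 2(1) = -14/13; a_2 = (-14/13)/(32/3) = -21/208
  n = 3: D(3) = 3(3 + 10/3) = 19; numerator = 2(-21/208) - 2(6/13) = -9/8; a_3 = (-9/8)/(19) = -9/152

r = 4/3; a_0 = 1; a_1 = 6/13; a_2 = -21/208; a_3 = -9/152


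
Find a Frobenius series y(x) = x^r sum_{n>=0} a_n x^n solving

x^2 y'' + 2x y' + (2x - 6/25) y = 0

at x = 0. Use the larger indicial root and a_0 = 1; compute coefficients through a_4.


Write in Frobenius form y'' + (p(x)/x) y' + (q(x)/x^2) y = 0:
  p(x) = 2,  q(x) = 2x - 6/25.
Indicial equation: r(r-1) + (2) r + (-6/25) = 0 -> roots r_1 = 1/5, r_2 = -6/5.
Take r = r_1 = 1/5. Let y(x) = x^r sum_{n>=0} a_n x^n with a_0 = 1.
Substitute y = x^r sum a_n x^n and match x^{r+n}. The recurrence is
  D(n) a_n + 2 a_{n-1} = 0,  where D(n) = (r+n)(r+n-1) + (2)(r+n) + (-6/25).
  a_n = -2 / D(n) * a_{n-1}.
Since the indicial polynomial factors as (r - r_1)(r - r_2), D(n) = (r_1 + n - r_1)(r_1 + n - r_2) = n(n + 7/5).
Evaluating step by step (a_0 = 1):
  n = 1: D(1) = 1(1 + 7/5) = 12/5; numerator = -2(1) = -2; a_1 = (-2)/(12/5) = -5/6
  n = 2: D(2) = 2(2 + 7/5) = 34/5; numerator = -2(-5/6) = 5/3; a_2 = (5/3)/(34/5) = 25/102
  n = 3: D(3) = 3(3 + 7/5) = 66/5; numerator = -2(25/102) = -25/51; a_3 = (-25/51)/(66/5) = -125/3366
  n = 4: D(4) = 4(4 + 7/5) = 108/5; numerator = -2(-125/3366) = 125/1683; a_4 = (125/1683)/(108/5) = 625/181764

r = 1/5; a_0 = 1; a_1 = -5/6; a_2 = 25/102; a_3 = -125/3366; a_4 = 625/181764


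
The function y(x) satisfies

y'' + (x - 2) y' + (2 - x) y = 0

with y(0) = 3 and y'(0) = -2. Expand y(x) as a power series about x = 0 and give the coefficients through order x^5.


Ansatz: y(x) = sum_{n>=0} a_n x^n, so y'(x) = sum_{n>=1} n a_n x^(n-1) and y''(x) = sum_{n>=2} n(n-1) a_n x^(n-2).
Substitute into P(x) y'' + Q(x) y' + R(x) y = 0 with P(x) = 1, Q(x) = x - 2, R(x) = 2 - x, and match powers of x.
Initial conditions: a_0 = 3, a_1 = -2.
Setting the coefficient of each power of x to zero and solving order by order (substituting the coefficients already found):
  x^0: 2 a_2 - 2 a_1 + 2 a_0 = 0  ->  2 a_2 = 2 a_1 - 2 a_0 = -10  ->  a_2 = -5
  x^1: 6 a_3 - 4 a_2 + 3 a_1 - a_0 = 0  ->  6 a_3 = 4 a_2 - 3 a_1 + a_0 = -11  ->  a_3 = -11/6
  x^2: 12 a_4 - 6 a_3 + 4 a_2 - a_1 = 0  ->  12 a_4 = 6 a_3 - 4 a_2 + a_1 = 7  ->  a_4 = 7/12
  x^3: 20 a_5 - 8 a_4 + 5 a_3 - a_2 = 0  ->  20 a_5 = 8 a_4 - 5 a_3 + a_2 = 53/6  ->  a_5 = 53/120
Truncated series: y(x) = 3 - 2 x - 5 x^2 - (11/6) x^3 + (7/12) x^4 + (53/120) x^5 + O(x^6).

a_0 = 3; a_1 = -2; a_2 = -5; a_3 = -11/6; a_4 = 7/12; a_5 = 53/120


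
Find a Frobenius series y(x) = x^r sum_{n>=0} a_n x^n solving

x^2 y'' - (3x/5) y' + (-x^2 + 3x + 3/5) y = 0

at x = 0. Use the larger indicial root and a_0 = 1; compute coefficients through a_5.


Write in Frobenius form y'' + (p(x)/x) y' + (q(x)/x^2) y = 0:
  p(x) = -3/5,  q(x) = -x^2 + 3x + 3/5.
Indicial equation: r(r-1) + (-3/5) r + (3/5) = 0 -> roots r_1 = 1, r_2 = 3/5.
Take r = r_1 = 1. Let y(x) = x^r sum_{n>=0} a_n x^n with a_0 = 1.
Substitute y = x^r sum a_n x^n and match x^{r+n}. The recurrence is
  D(n) a_n + 3 a_{n-1} - 1 a_{n-2} = 0,  where D(n) = (r+n)(r+n-1) + (-3/5)(r+n) + (3/5).
  a_n = [-3 a_{n-1} + 1 a_{n-2}] / D(n).
Since the indicial polynomial factors as (r - r_1)(r - r_2), D(n) = (r_1 + n - r_1)(r_1 + n - r_2) = n(n + 2/5).
Evaluating step by step (a_0 = 1):
  n = 1: D(1) = 1(1 + 2/5) = 7/5; numerator = -3(1) = -3; a_1 = (-3)/(7/5) = -15/7
  n = 2: D(2) = 2(2 + 2/5) = 24/5; numerator = -3(-15/7) + 1(1) = 52/7; a_2 = (52/7)/(24/5) = 65/42
  n = 3: D(3) = 3(3 + 2/5) = 51/5; numerator = -3(65/42) + 1(-15/7) = -95/14; a_3 = (-95/14)/(51/5) = -475/714
  n = 4: D(4) = 4(4 + 2/5) = 88/5; numerator = -3(-475/714) + 1(65/42) = 1265/357; a_4 = (1265/357)/(88/5) = 575/2856
  n = 5: D(5) = 5(5 + 2/5) = 27; numerator = -3(575/2856) + 1(-475/714) = -3625/2856; a_5 = (-3625/2856)/(27) = -3625/77112

r = 1; a_0 = 1; a_1 = -15/7; a_2 = 65/42; a_3 = -475/714; a_4 = 575/2856; a_5 = -3625/77112


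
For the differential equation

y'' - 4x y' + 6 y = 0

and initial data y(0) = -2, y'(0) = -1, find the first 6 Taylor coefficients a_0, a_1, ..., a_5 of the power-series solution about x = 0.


Ansatz: y(x) = sum_{n>=0} a_n x^n, so y'(x) = sum_{n>=1} n a_n x^(n-1) and y''(x) = sum_{n>=2} n(n-1) a_n x^(n-2).
Substitute into P(x) y'' + Q(x) y' + R(x) y = 0 with P(x) = 1, Q(x) = -4x, R(x) = 6, and match powers of x.
Initial conditions: a_0 = -2, a_1 = -1.
Setting the coefficient of each power of x to zero and solving order by order (substituting the coefficients already found):
  x^0: 2 a_2 + 6 a_0 = 0  ->  2 a_2 = -6 a_0 = 12  ->  a_2 = 6
  x^1: 6 a_3 + 2 a_1 = 0  ->  6 a_3 = -2 a_1 = 2  ->  a_3 = 1/3
  x^2: 12 a_4 - 2 a_2 = 0  ->  12 a_4 = 2 a_2 = 12  ->  a_4 = 1
  x^3: 20 a_5 - 6 a_3 = 0  ->  20 a_5 = 6 a_3 = 2  ->  a_5 = 1/10
Truncated series: y(x) = -2 - x + 6 x^2 + (1/3) x^3 + x^4 + (1/10) x^5 + O(x^6).

a_0 = -2; a_1 = -1; a_2 = 6; a_3 = 1/3; a_4 = 1; a_5 = 1/10


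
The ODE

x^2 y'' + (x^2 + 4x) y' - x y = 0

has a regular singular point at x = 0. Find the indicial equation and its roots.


Divide by x^2 to reach normal form y'' + P_1(x) y' + P_2(x) y = 0 with P_1(x) = 1 + 4/x and P_2(x) = -1/x.
x = 0 is a singular point because the y'-coefficient 1 + 4/x has a pole at x = 0 and the y-coefficient -1/x has a pole at x = 0.
It is a regular singular point because x P_1(x) = p(x) = x + 4 and x^2 P_2(x) = q(x) = -x are polynomials, hence analytic at x = 0.
p(0) = 4,  q(0) = 0.
Indicial equation: r(r-1) + p(0) r + q(0) = 0, i.e. r^2 + (p(0) - 1) r + q(0) = 0, i.e. r^2 + 3 r = 0.
Discriminant: (3)^2 - 4(0) = 9, so r = (-3 ± 3)/2.
Solving: r_1 = 0, r_2 = -3.

indicial: r^2 + 3 r = 0; roots r_1 = 0, r_2 = -3


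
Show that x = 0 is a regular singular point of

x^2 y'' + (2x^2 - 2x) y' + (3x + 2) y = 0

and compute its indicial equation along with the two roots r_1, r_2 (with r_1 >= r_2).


Divide by x^2 to reach normal form y'' + P_1(x) y' + P_2(x) y = 0 with P_1(x) = 2 - 2/x and P_2(x) = 3/x + 2/x^2.
x = 0 is a singular point because the y'-coefficient 2 - 2/x has a pole at x = 0 and the y-coefficient 3/x + 2/x^2 has a pole at x = 0.
It is a regular singular point because x P_1(x) = p(x) = 2x - 2 and x^2 P_2(x) = q(x) = 3x + 2 are polynomials, hence analytic at x = 0.
p(0) = -2,  q(0) = 2.
Indicial equation: r(r-1) + p(0) r + q(0) = 0, i.e. r^2 + (p(0) - 1) r + q(0) = 0, i.e. r^2 - 3 r + 2 = 0.
Discriminant: (-3)^2 - 4(2) = 1, so r = (3 ± 1)/2.
Solving: r_1 = 2, r_2 = 1.

indicial: r^2 - 3 r + 2 = 0; roots r_1 = 2, r_2 = 1


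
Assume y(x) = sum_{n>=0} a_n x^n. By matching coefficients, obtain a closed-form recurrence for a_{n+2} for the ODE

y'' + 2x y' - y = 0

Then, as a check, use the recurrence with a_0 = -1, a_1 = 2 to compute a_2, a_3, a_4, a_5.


Substitute y = sum_n a_n x^n.
y''(x) has coefficient (n+2)(n+1) a_{n+2} at x^n;
2 x y'(x) has coefficient 2 n a_n at x^n (shift);
-y(x) has coefficient -1 a_n at x^n.
Matching x^n: (n+2)(n+1) a_{n+2} + (2n - 1) a_n = 0.
Thus a_{n+2} = (-2n + 1) / ((n+1)(n+2)) * a_n.

Check with a_0 = -1, a_1 = 2 (apply the recurrence for n = 0, 1, 2, 3): a_0 = -1, a_1 = 2, a_2 = -1/2, a_3 = -1/3, a_4 = 1/8, a_5 = 1/12.

a_(n+2) = (-2n + 1) / ((n+1)(n+2)) * a_n; check: a_0 = -1, a_1 = 2, a_2 = -1/2, a_3 = -1/3, a_4 = 1/8, a_5 = 1/12


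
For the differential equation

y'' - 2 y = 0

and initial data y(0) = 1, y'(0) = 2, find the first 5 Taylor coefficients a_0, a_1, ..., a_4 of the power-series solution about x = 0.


Ansatz: y(x) = sum_{n>=0} a_n x^n, so y'(x) = sum_{n>=1} n a_n x^(n-1) and y''(x) = sum_{n>=2} n(n-1) a_n x^(n-2).
Substitute into P(x) y'' + Q(x) y' + R(x) y = 0 with P(x) = 1, Q(x) = 0, R(x) = -2, and match powers of x.
Initial conditions: a_0 = 1, a_1 = 2.
Setting the coefficient of each power of x to zero and solving order by order (substituting the coefficients already found):
  x^0: 2 a_2 - 2 a_0 = 0  ->  2 a_2 = 2 a_0 = 2  ->  a_2 = 1
  x^1: 6 a_3 - 2 a_1 = 0  ->  6 a_3 = 2 a_1 = 4  ->  a_3 = 2/3
  x^2: 12 a_4 - 2 a_2 = 0  ->  12 a_4 = 2 a_2 = 2  ->  a_4 = 1/6
Truncated series: y(x) = 1 + 2 x + x^2 + (2/3) x^3 + (1/6) x^4 + O(x^5).

a_0 = 1; a_1 = 2; a_2 = 1; a_3 = 2/3; a_4 = 1/6


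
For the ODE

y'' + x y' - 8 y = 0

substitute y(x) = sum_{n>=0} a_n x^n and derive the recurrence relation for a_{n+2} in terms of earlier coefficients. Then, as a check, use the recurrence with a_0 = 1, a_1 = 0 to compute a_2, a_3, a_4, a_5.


Substitute y = sum_n a_n x^n.
y''(x) has coefficient (n+2)(n+1) a_{n+2} at x^n;
x y'(x) has coefficient n a_n at x^n (shift);
-8 y(x) has coefficient -8 a_n at x^n.
Matching x^n: (n+2)(n+1) a_{n+2} + (n - 8) a_n = 0.
Thus a_{n+2} = (-n + 8) / ((n+1)(n+2)) * a_n.

Check with a_0 = 1, a_1 = 0 (apply the recurrence for n = 0, 1, 2, 3): a_0 = 1, a_1 = 0, a_2 = 4, a_3 = 0, a_4 = 2, a_5 = 0.

a_(n+2) = (-n + 8) / ((n+1)(n+2)) * a_n; check: a_0 = 1, a_1 = 0, a_2 = 4, a_3 = 0, a_4 = 2, a_5 = 0


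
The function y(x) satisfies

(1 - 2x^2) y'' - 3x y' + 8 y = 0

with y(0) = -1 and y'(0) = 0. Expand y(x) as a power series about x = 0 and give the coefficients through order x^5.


Ansatz: y(x) = sum_{n>=0} a_n x^n, so y'(x) = sum_{n>=1} n a_n x^(n-1) and y''(x) = sum_{n>=2} n(n-1) a_n x^(n-2).
Substitute into P(x) y'' + Q(x) y' + R(x) y = 0 with P(x) = 1 - 2x^2, Q(x) = -3x, R(x) = 8, and match powers of x.
Initial conditions: a_0 = -1, a_1 = 0.
Setting the coefficient of each power of x to zero and solving order by order (substituting the coefficients already found):
  x^0: 2 a_2 + 8 a_0 = 0  ->  2 a_2 = -8 a_0 = 8  ->  a_2 = 4
  x^1: 6 a_3 + 5 a_1 = 0  ->  6 a_3 = -5 a_1 = 0  ->  a_3 = 0
  x^2: 12 a_4 - 2 a_2 = 0  ->  12 a_4 = 2 a_2 = 8  ->  a_4 = 2/3
  x^3: 20 a_5 - 13 a_3 = 0  ->  20 a_5 = 13 a_3 = 0  ->  a_5 = 0
Truncated series: y(x) = -1 + 4 x^2 + (2/3) x^4 + O(x^6).

a_0 = -1; a_1 = 0; a_2 = 4; a_3 = 0; a_4 = 2/3; a_5 = 0


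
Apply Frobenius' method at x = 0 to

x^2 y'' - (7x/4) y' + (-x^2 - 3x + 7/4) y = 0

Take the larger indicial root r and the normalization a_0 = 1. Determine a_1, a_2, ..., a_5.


Write in Frobenius form y'' + (p(x)/x) y' + (q(x)/x^2) y = 0:
  p(x) = -7/4,  q(x) = -x^2 - 3x + 7/4.
Indicial equation: r(r-1) + (-7/4) r + (7/4) = 0 -> roots r_1 = 7/4, r_2 = 1.
Take r = r_1 = 7/4. Let y(x) = x^r sum_{n>=0} a_n x^n with a_0 = 1.
Substitute y = x^r sum a_n x^n and match x^{r+n}. The recurrence is
  D(n) a_n - 3 a_{n-1} - 1 a_{n-2} = 0,  where D(n) = (r+n)(r+n-1) + (-7/4)(r+n) + (7/4).
  a_n = [3 a_{n-1} + 1 a_{n-2}] / D(n).
Since the indicial polynomial factors as (r - r_1)(r - r_2), D(n) = (r_1 + n - r_1)(r_1 + n - r_2) = n(n + 3/4).
Evaluating step by step (a_0 = 1):
  n = 1: D(1) = 1(1 + 3/4) = 7/4; numerator = 3(1) = 3; a_1 = (3)/(7/4) = 12/7
  n = 2: D(2) = 2(2 + 3/4) = 11/2; numerator = 3(12/7) + 1(1) = 43/7; a_2 = (43/7)/(11/2) = 86/77
  n = 3: D(3) = 3(3 + 3/4) = 45/4; numerator = 3(86/77) + 1(12/7) = 390/77; a_3 = (390/77)/(45/4) = 104/231
  n = 4: D(4) = 4(4 + 3/4) = 19; numerator = 3(104/231) + 1(86/77) = 190/77; a_4 = (190/77)/(19) = 10/77
  n = 5: D(5) = 5(5 + 3/4) = 115/4; numerator = 3(10/77) + 1(104/231) = 194/231; a_5 = (194/231)/(115/4) = 776/26565

r = 7/4; a_0 = 1; a_1 = 12/7; a_2 = 86/77; a_3 = 104/231; a_4 = 10/77; a_5 = 776/26565


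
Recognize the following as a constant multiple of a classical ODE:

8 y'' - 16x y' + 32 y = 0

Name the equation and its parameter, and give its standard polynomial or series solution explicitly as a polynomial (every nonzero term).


All three coefficients share the factor 8; dividing through by 8 gives  y'' - 2x y' + 4 y = 0.
This matches the Hermite equation y'' - 2x y' + 2n y = 0 with 2n = 4, so n = 2; the polynomial solution is H_2(x).
With y = sum_k a_k x^k, matching x^k gives (k+2)(k+1) a_{k+2} = 2(k - n) a_k = 2(k - 2) a_k. The right side vanishes at k = 2, so the series with the parity of 2 terminates at degree 2.
Standard normalization: leading coefficient of H_n is 2^n, so a_2 = 2^2 = 4. Work downward with a_k = (k+1)(k+2) a_{k+2} / (2(k - n)):
  a_0 = (1)(2)(4) / (2(0 - 2)) = 8/(-4) = -2
Hence H_2(x) = 4 x^2 - 2.

H_2(x); series = 4 x^2 - 2


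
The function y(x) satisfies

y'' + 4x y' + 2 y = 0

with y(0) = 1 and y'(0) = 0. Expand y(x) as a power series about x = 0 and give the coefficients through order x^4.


Ansatz: y(x) = sum_{n>=0} a_n x^n, so y'(x) = sum_{n>=1} n a_n x^(n-1) and y''(x) = sum_{n>=2} n(n-1) a_n x^(n-2).
Substitute into P(x) y'' + Q(x) y' + R(x) y = 0 with P(x) = 1, Q(x) = 4x, R(x) = 2, and match powers of x.
Initial conditions: a_0 = 1, a_1 = 0.
Setting the coefficient of each power of x to zero and solving order by order (substituting the coefficients already found):
  x^0: 2 a_2 + 2 a_0 = 0  ->  2 a_2 = -2 a_0 = -2  ->  a_2 = -1
  x^1: 6 a_3 + 6 a_1 = 0  ->  6 a_3 = -6 a_1 = 0  ->  a_3 = 0
  x^2: 12 a_4 + 10 a_2 = 0  ->  12 a_4 = -10 a_2 = 10  ->  a_4 = 5/6
Truncated series: y(x) = 1 - x^2 + (5/6) x^4 + O(x^5).

a_0 = 1; a_1 = 0; a_2 = -1; a_3 = 0; a_4 = 5/6
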